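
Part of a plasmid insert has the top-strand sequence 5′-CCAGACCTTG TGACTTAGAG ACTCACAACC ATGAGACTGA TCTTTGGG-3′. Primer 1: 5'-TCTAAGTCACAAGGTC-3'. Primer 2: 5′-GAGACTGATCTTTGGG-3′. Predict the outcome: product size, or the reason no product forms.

No product — the primers' 3' ends point away from each other.

Primer 1 (TCTAAGTCACAAGGTC) has reverse complement GACCTTGTGACTTAGA, which matches the top strand at positions 4–19; primer 1 anneals to the top strand there with its 3' end pointing upstream toward position 4.
Primer 2 (GAGACTGATCTTTGGG) matches the top strand directly at positions 33–48; it anneals to the bottom strand with its 3' end pointing downstream toward position 48.
The 3' ends diverge (primer 1 extends toward position 1, primer 2 toward position 48), so the primers never converge on a shared product.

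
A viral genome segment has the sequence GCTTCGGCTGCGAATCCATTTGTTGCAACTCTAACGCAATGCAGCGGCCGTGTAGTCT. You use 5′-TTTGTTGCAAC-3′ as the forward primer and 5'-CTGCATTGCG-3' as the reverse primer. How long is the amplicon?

Forward primer TTTGTTGCAAC is found on the top strand at positions 19–29.
The reverse primer's reverse complement is CGCAATGCAG, which matches the template at positions 35–44.
The product runs from position 19 to position 44, so its length is 44 − 19 + 1 = 26 bp.

26 bp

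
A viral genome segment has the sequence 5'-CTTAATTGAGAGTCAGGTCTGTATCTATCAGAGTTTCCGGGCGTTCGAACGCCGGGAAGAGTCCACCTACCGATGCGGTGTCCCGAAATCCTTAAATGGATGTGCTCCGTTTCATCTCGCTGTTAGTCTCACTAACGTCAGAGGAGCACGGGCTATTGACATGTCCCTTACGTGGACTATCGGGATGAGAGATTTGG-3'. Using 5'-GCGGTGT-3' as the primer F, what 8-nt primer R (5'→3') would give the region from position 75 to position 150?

The product's 3' end on the top strand is position 150.
The reverse primer anneals to the top strand over positions 143–150, i.e. to GGAGCACG.
Its sequence written 5'→3' is the reverse complement: CGTGCTCC.

5'-CGTGCTCC-3'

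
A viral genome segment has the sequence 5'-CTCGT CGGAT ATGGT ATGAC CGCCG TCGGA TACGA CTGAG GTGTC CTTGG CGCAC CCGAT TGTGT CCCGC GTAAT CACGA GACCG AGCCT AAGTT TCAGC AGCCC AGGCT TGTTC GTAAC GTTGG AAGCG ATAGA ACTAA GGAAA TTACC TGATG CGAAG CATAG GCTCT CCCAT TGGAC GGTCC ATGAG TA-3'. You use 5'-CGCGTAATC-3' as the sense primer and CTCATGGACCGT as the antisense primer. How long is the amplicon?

123 bp

Scanning the template, CGCGTAATC occurs at positions 68–76; this primer anneals to the bottom strand there with its 3' end pointing downstream.
The reverse primer's reverse complement is ACGGTCCATGAG, which matches the template at positions 179–190.
Product length = (reverse-primer end) − (forward-primer start) + 1 = 190 − 68 + 1 = 123 bp.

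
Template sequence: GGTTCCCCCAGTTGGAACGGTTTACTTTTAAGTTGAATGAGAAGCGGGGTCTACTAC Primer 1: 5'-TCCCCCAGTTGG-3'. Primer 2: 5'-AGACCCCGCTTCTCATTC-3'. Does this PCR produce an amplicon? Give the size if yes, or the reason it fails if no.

Yes — a 49 bp product.

Primer 1 (TCCCCCAGTTGG) matches the top strand at positions 4–15; it acts as a forward primer.
Primer 2's reverse complement is GAATGAGAAGCGGGGTCT, matching the top strand at positions 35–52; it acts as a reverse primer.
The 3' ends face each other across positions 4–52, giving a 49 bp product.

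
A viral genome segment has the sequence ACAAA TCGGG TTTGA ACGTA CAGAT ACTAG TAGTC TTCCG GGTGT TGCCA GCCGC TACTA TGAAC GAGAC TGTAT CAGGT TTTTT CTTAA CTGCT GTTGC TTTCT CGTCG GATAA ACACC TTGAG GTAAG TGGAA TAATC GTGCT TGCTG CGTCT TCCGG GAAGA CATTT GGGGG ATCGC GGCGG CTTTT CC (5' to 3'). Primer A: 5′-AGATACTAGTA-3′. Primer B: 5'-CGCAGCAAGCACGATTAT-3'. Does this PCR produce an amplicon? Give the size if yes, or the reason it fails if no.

Yes — a 131 bp product.

Primer A (AGATACTAGTA) matches the top strand at positions 22–32; it acts as a forward primer.
Primer B's reverse complement is ATAATCGTGCTTGCTGCG, matching the top strand at positions 135–152; it acts as a reverse primer.
The 3' ends face each other across positions 22–152, giving a 131 bp product.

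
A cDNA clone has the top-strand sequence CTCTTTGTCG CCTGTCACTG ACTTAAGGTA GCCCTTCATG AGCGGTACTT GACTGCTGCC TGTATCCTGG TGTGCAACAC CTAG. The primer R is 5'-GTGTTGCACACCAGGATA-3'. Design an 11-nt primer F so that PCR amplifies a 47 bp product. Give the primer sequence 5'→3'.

The reverse primer's reverse complement TATCCTGGTGTGCAACAC matches the template at positions 63–80, so the product ends at position 80.
A 47 bp product then starts at position 80 − 47 + 1 = 34.
The forward primer is identical to the top strand there: CTTCATGAGCG.

5'-CTTCATGAGCG-3'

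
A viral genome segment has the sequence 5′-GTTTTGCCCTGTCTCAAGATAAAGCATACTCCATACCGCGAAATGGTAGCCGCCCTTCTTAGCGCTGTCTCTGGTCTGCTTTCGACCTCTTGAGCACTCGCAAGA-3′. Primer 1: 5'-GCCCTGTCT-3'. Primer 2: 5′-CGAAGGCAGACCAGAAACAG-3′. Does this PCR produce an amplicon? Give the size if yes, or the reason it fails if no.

No product — primer 2 has no binding site in the template.

Primer 2 (CGAAGGCAGACCAGAAACAG) does not match the top strand, and its reverse complement CTGTTTCTGGTCTGCCTTCG does not match either.
With no annealing site for primer 2, no amplification occurs.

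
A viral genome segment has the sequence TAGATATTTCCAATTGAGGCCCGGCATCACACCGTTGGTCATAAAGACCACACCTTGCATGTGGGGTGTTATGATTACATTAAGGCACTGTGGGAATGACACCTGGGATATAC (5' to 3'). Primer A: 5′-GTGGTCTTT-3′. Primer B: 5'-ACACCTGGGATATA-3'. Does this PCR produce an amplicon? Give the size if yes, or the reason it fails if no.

Primer A (GTGGTCTTT) has reverse complement AAAGACCAC, which matches the top strand at positions 43–51; primer A anneals to the top strand there with its 3' end pointing upstream toward position 43.
Primer B (ACACCTGGGATATA) matches the top strand directly at positions 99–112; it anneals to the bottom strand with its 3' end pointing downstream toward position 112.
The 3' ends diverge (primer A extends toward position 1, primer B toward position 113), so the primers never converge on a shared product.

No product — the primers' 3' ends point away from each other.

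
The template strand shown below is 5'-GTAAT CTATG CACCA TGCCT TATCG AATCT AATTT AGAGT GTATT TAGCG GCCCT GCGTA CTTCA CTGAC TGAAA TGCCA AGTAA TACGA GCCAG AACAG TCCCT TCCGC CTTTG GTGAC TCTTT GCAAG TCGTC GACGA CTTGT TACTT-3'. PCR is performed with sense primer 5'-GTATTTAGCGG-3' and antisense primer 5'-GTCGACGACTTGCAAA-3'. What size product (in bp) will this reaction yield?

98 bp

Scanning the template, GTATTTAGCGG occurs at positions 41–51; this primer anneals to the bottom strand there with its 3' end pointing downstream.
Reverse complement of the reverse primer: TTTGCAAGTCGTCGAC. This occurs on the top strand at positions 123–138.
Product length = (reverse-primer end) − (forward-primer start) + 1 = 138 − 41 + 1 = 98 bp.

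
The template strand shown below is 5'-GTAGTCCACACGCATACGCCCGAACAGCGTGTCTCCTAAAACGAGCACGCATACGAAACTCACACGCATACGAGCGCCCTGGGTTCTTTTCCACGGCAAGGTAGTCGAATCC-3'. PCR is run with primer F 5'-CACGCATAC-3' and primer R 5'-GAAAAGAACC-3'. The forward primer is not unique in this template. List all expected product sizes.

83 bp, 46 bp, 29 bp

The forward primer CACGCATAC matches the top strand at positions 9–17, 46–54, 63–71.
The reverse primer's reverse complement is GGTTCTTTTC, matching at positions 82–91.
Each forward site pairs with the reverse site to give a product ending at position 91: sizes 83, 46, 29 bp.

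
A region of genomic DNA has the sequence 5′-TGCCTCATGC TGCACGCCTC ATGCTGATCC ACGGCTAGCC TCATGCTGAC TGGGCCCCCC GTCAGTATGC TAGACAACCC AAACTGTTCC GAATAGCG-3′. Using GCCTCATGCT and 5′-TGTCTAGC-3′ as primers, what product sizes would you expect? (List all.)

75 bp, 61 bp, 39 bp

The forward primer GCCTCATGCT matches the top strand at positions 2–11, 16–25, 38–47.
The reverse primer's reverse complement is GCTAGACA, matching at positions 69–76.
Each forward site pairs with the reverse site to give a product ending at position 76: sizes 75, 61, 39 bp.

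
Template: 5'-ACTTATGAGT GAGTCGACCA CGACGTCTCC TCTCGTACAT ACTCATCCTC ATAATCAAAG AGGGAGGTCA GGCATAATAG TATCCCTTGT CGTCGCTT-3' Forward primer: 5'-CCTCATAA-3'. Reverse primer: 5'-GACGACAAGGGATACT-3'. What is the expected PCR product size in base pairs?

48 bp

The forward primer matches the template at positions 47–54.
The reverse primer's reverse complement is AGTATCCCTTGTCGTC, which matches the template at positions 79–94.
The product runs from position 47 to position 94, so its length is 94 − 47 + 1 = 48 bp.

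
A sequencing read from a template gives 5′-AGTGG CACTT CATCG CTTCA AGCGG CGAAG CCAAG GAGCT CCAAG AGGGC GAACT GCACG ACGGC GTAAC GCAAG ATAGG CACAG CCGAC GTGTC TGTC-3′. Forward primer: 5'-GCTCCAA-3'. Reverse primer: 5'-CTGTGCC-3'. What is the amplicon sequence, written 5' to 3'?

Scanning the template, GCTCCAA occurs at positions 38–44; this primer anneals to the bottom strand there with its 3' end pointing downstream.
Taking the reverse complement of CTGTGCC gives GGCACAG, found at positions 79–85 on the template; the primer anneals here to the top strand with its 3' end pointing upstream.
The product is the template from position 38 through 85 (48 bp).

5'-GCTCCAAGAGGGCGAACTGCACGACGGCGTAACGCAAGATAGGCACAG-3'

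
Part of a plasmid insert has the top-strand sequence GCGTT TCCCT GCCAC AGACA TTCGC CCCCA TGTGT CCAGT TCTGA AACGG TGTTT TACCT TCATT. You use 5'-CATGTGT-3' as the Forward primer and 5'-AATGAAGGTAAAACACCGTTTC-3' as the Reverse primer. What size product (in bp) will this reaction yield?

37 bp

The forward primer matches the template at positions 29–35.
Taking the reverse complement of AATGAAGGTAAAACACCGTTTC gives GAAACGGTGTTTTACCTTCATT, found at positions 44–65 on the template; the primer anneals here to the top strand with its 3' end pointing upstream.
The product runs from position 29 to position 65, so its length is 65 − 29 + 1 = 37 bp.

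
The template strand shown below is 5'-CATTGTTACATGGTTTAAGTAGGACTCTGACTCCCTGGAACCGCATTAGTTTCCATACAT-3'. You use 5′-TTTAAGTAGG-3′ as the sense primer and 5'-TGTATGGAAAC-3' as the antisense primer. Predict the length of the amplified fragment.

46 bp

Forward primer TTTAAGTAGG is found on the top strand at positions 14–23.
The reverse primer's reverse complement is GTTTCCATACA, which matches the template at positions 49–59.
Product length = (reverse-primer end) − (forward-primer start) + 1 = 59 − 14 + 1 = 46 bp.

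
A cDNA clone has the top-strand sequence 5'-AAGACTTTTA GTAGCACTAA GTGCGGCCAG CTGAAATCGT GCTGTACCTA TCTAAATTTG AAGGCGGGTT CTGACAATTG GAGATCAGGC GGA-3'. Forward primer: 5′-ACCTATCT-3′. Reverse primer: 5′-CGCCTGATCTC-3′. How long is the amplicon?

46 bp

Forward primer ACCTATCT is found on the top strand at positions 46–53.
Taking the reverse complement of CGCCTGATCTC gives GAGATCAGGCG, found at positions 81–91 on the template; the primer anneals here to the top strand with its 3' end pointing upstream.
The product runs from position 46 to position 91, so its length is 91 − 46 + 1 = 46 bp.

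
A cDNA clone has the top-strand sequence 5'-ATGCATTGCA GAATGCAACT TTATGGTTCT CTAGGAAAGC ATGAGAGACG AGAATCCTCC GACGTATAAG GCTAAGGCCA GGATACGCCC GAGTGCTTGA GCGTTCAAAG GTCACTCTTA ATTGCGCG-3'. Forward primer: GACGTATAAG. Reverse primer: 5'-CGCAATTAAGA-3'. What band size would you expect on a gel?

66 bp

Scanning the template, GACGTATAAG occurs at positions 61–70; this primer anneals to the bottom strand there with its 3' end pointing downstream.
Taking the reverse complement of CGCAATTAAGA gives TCTTAATTGCG, found at positions 116–126 on the template; the primer anneals here to the top strand with its 3' end pointing upstream.
The product runs from position 61 to position 126, so its length is 126 − 61 + 1 = 66 bp.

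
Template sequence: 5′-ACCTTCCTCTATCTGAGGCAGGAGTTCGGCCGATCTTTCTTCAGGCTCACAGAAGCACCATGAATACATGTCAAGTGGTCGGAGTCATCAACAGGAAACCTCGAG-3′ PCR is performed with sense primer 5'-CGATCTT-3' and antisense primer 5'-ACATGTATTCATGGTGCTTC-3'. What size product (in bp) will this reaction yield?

41 bp

The forward primer matches the template at positions 31–37.
Taking the reverse complement of ACATGTATTCATGGTGCTTC gives GAAGCACCATGAATACATGT, found at positions 52–71 on the template; the primer anneals here to the top strand with its 3' end pointing upstream.
The product runs from position 31 to position 71, so its length is 71 − 31 + 1 = 41 bp.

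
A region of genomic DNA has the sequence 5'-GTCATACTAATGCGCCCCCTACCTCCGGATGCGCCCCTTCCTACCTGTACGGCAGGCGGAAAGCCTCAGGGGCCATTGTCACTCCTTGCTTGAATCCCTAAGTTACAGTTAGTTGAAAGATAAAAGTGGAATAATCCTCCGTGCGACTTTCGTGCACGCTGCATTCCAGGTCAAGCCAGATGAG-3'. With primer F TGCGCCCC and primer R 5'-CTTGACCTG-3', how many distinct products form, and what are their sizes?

Two products: 165 bp, 146 bp

The forward primer TGCGCCCC matches the top strand at positions 11–18, 30–37.
The reverse primer's reverse complement is CAGGTCAAG, matching at positions 167–175.
Each forward site pairs with the reverse site to give a product ending at position 175: sizes 165, 146 bp.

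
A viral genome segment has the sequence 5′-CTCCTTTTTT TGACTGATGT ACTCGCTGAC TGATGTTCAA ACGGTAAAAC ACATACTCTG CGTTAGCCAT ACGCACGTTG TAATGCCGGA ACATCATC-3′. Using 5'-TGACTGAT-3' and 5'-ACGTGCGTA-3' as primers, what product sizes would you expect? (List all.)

68 bp, 52 bp

The forward primer TGACTGAT matches the top strand at positions 11–18, 27–34.
The reverse primer's reverse complement is TACGCACGT, matching at positions 70–78.
Each forward site pairs with the reverse site to give a product ending at position 78: sizes 68, 52 bp.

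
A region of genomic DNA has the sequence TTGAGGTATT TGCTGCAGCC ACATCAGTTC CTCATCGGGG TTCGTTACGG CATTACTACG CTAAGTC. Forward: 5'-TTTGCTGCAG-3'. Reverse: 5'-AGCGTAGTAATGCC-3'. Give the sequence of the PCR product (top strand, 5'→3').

Forward primer TTTGCTGCAG is found on the top strand at positions 9–18.
Taking the reverse complement of AGCGTAGTAATGCC gives GGCATTACTACGCT, found at positions 49–62 on the template; the primer anneals here to the top strand with its 3' end pointing upstream.
The product is the template from position 9 through 62 (54 bp).

5'-TTTGCTGCAGCCACATCAGTTCCTCATCGGGGTTCGTTACGGCATTACTACGCT-3'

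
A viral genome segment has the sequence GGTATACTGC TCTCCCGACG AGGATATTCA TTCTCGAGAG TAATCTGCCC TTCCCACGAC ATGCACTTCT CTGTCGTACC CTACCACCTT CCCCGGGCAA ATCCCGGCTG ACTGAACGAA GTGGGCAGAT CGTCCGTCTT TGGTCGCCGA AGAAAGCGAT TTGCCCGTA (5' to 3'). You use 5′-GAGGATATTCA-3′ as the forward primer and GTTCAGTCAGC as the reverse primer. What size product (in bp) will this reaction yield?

The forward primer matches the template at positions 20–30.
Taking the reverse complement of GTTCAGTCAGC gives GCTGACTGAAC, found at positions 107–117 on the template; the primer anneals here to the top strand with its 3' end pointing upstream.
Product length = (reverse-primer end) − (forward-primer start) + 1 = 117 − 20 + 1 = 98 bp.

98 bp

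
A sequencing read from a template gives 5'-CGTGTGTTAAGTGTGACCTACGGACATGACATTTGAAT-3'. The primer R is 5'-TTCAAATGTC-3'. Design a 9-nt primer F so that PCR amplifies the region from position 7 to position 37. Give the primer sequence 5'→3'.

The reverse primer's reverse complement GACATTTGAA matches the template at positions 28–37; the product starts at position 7.
The forward primer is identical to the top strand over positions 7–15: TTAAGTGTG.

5'-TTAAGTGTG-3'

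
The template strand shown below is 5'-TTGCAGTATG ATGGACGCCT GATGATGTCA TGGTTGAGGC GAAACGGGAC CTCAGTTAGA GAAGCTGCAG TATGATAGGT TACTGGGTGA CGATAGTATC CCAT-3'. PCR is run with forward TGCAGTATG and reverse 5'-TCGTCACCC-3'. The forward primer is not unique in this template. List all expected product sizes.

92 bp, 28 bp

The forward primer TGCAGTATG matches the top strand at positions 2–10, 66–74.
The reverse primer's reverse complement is GGGTGACGA, matching at positions 85–93.
Each forward site pairs with the reverse site to give a product ending at position 93: sizes 92, 28 bp.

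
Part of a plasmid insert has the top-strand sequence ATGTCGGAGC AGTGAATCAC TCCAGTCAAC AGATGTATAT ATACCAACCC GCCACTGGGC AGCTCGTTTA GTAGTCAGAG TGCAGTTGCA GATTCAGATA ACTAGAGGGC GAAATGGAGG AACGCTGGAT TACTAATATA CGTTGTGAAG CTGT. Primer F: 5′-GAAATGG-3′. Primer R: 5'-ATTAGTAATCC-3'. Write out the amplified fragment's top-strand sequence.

5'-GAAATGGAGGAACGCTGGATTACTAAT-3'

Forward primer GAAATGG is found on the top strand at positions 111–117.
The reverse primer's reverse complement is GGATTACTAAT, which matches the template at positions 127–137.
The product is the template from position 111 through 137 (27 bp).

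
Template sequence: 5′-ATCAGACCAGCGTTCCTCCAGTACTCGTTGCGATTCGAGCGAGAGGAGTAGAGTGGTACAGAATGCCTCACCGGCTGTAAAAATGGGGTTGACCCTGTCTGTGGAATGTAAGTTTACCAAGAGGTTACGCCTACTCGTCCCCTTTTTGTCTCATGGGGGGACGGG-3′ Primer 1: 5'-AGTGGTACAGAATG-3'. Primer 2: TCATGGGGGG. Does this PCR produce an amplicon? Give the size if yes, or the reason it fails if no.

No product — both primers anneal to the same strand and extend in the same direction.

Primer 1 (AGTGGTACAGAATG) matches the top strand at positions 52–65 (3' end points downstream).
Primer 2 (TCATGGGGGG) also matches the top strand directly, at positions 151–160 — its reverse complement CCCCCCATGA is not present.
Both primers anneal to the bottom strand with 3' ends pointing the same way, so neither can prime synthesis back toward the other.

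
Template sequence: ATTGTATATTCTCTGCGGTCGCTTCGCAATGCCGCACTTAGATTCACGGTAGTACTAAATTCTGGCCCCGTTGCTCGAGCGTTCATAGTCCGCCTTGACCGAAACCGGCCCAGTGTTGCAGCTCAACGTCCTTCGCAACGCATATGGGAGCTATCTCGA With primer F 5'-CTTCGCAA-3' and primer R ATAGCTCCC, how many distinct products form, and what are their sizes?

Two products: 133 bp, 24 bp

The forward primer CTTCGCAA matches the top strand at positions 22–29, 131–138.
The reverse primer's reverse complement is GGGAGCTAT, matching at positions 146–154.
Each forward site pairs with the reverse site to give a product ending at position 154: sizes 133, 24 bp.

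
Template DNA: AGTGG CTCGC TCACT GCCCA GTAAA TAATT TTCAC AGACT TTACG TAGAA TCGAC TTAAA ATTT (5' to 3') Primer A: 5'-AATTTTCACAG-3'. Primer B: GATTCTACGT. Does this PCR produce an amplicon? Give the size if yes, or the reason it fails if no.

Yes — a 26 bp product.

Primer A (AATTTTCACAG) matches the top strand at positions 27–37; it acts as a forward primer.
Primer B's reverse complement is ACGTAGAATC, matching the top strand at positions 43–52; it acts as a reverse primer.
The 3' ends face each other across positions 27–52, giving a 26 bp product.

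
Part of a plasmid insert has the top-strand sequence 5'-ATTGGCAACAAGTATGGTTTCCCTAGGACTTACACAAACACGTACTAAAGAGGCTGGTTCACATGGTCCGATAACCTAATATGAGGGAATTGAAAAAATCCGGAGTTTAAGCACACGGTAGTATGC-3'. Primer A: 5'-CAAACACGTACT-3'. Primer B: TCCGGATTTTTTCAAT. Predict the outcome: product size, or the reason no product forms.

Primer A (CAAACACGTACT) matches the top strand at positions 35–46; it acts as a forward primer.
Primer B's reverse complement is ATTGAAAAAATCCGGA, matching the top strand at positions 89–104; it acts as a reverse primer.
The 3' ends face each other across positions 35–104, giving a 70 bp product.

Yes — a 70 bp product.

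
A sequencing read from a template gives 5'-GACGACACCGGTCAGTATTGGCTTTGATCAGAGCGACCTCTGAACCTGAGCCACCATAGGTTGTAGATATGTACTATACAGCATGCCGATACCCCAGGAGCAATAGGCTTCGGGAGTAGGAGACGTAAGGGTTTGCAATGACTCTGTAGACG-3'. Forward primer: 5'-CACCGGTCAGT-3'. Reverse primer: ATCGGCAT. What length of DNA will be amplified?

85 bp

Scanning the template, CACCGGTCAGT occurs at positions 6–16; this primer anneals to the bottom strand there with its 3' end pointing downstream.
Reverse complement of the reverse primer: ATGCCGAT. This occurs on the top strand at positions 83–90.
The product runs from position 6 to position 90, so its length is 90 − 6 + 1 = 85 bp.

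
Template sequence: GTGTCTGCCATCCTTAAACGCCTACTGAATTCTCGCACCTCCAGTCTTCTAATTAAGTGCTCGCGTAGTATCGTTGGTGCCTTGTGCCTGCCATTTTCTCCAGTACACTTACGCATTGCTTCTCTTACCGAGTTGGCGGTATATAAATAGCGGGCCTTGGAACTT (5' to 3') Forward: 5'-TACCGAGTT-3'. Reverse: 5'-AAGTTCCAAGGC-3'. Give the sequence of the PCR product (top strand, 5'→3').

5'-TACCGAGTTGGCGGTATATAAATAGCGGGCCTTGGAACTT-3'

Scanning the template, TACCGAGTT occurs at positions 126–134; this primer anneals to the bottom strand there with its 3' end pointing downstream.
The reverse primer's reverse complement is GCCTTGGAACTT, which matches the template at positions 154–165.
The product is the template from position 126 through 165 (40 bp).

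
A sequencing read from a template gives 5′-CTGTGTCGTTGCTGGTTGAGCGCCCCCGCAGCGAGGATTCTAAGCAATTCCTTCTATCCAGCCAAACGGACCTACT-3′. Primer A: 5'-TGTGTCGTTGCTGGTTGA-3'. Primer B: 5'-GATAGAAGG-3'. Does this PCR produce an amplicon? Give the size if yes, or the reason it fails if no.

Primer A (TGTGTCGTTGCTGGTTGA) matches the top strand at positions 2–19; it acts as a forward primer.
Primer B's reverse complement is CCTTCTATC, matching the top strand at positions 50–58; it acts as a reverse primer.
The 3' ends face each other across positions 2–58, giving a 57 bp product.

Yes — a 57 bp product.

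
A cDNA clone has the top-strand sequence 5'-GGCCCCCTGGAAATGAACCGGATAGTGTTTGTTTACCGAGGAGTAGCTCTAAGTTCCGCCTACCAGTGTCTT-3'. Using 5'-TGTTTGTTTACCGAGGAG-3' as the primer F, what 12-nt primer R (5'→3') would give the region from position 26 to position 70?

The product's 3' end on the top strand is position 70.
The reverse primer anneals to the top strand over positions 59–70, i.e. to CCTACCAGTGTC.
Its sequence written 5'→3' is the reverse complement: GACACTGGTAGG.

5'-GACACTGGTAGG-3'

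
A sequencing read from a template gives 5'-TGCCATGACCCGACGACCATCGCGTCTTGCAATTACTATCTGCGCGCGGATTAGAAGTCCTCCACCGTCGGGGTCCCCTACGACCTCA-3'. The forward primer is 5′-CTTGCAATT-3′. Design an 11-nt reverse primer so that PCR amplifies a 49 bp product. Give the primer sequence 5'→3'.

5'-ACCCCGACGGT-3'

The forward primer binds at positions 26–34, so a 49 bp product ends at position 26 + 49 − 1 = 74.
The reverse primer anneals to the top strand over positions 64–74, i.e. to ACCGTCGGGGT.
Its sequence written 5'→3' is the reverse complement: ACCCCGACGGT.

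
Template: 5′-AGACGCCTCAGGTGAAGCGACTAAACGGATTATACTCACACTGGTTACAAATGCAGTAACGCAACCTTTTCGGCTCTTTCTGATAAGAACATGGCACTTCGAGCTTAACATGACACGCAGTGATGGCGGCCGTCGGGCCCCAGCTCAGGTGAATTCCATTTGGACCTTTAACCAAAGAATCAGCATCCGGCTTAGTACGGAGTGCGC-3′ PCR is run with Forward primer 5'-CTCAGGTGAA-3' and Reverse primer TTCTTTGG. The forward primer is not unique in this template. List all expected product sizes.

The forward primer CTCAGGTGAA matches the top strand at positions 7–16, 144–153.
The reverse primer's reverse complement is CCAAAGAA, matching at positions 172–179.
Each forward site pairs with the reverse site to give a product ending at position 179: sizes 173, 36 bp.

173 bp, 36 bp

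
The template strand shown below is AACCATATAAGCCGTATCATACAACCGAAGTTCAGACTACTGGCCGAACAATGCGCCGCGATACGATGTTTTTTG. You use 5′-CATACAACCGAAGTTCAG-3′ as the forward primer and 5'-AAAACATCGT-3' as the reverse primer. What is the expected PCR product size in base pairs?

The forward primer matches the template at positions 18–35.
The reverse primer's reverse complement is ACGATGTTTT, which matches the template at positions 63–72.
Amplicon spans positions 18–72: 55 bp.

55 bp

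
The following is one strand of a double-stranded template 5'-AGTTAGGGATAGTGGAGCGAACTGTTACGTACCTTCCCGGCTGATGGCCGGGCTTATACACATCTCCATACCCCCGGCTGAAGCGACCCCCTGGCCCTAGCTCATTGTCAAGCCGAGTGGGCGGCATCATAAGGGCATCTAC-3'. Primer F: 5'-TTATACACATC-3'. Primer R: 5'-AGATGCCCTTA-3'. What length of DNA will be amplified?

Forward primer TTATACACATC is found on the top strand at positions 54–64.
Taking the reverse complement of AGATGCCCTTA gives TAAGGGCATCT, found at positions 130–140 on the template; the primer anneals here to the top strand with its 3' end pointing upstream.
Amplicon spans positions 54–140: 87 bp.

87 bp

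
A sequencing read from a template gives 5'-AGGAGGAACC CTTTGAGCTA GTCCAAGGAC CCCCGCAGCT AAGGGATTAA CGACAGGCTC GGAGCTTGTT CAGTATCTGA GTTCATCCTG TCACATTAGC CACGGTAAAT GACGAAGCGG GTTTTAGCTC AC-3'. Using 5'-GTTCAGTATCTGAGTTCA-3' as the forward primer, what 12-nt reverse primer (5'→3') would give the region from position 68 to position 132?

The product's 3' end on the top strand is position 132.
The reverse primer anneals to the top strand over positions 121–132, i.e. to GTTTTAGCTCAC.
Its sequence written 5'→3' is the reverse complement: GTGAGCTAAAAC.

5'-GTGAGCTAAAAC-3'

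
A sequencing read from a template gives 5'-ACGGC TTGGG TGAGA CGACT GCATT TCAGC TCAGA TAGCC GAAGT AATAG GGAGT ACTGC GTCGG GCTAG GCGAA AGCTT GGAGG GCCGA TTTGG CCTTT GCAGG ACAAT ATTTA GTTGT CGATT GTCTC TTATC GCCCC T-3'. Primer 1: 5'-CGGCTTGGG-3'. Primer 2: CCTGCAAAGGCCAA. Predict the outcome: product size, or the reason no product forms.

Yes — a 104 bp product.

Primer 1 (CGGCTTGGG) matches the top strand at positions 2–10; it acts as a forward primer.
Primer 2's reverse complement is TTGGCCTTTGCAGG, matching the top strand at positions 92–105; it acts as a reverse primer.
The 3' ends face each other across positions 2–105, giving a 104 bp product.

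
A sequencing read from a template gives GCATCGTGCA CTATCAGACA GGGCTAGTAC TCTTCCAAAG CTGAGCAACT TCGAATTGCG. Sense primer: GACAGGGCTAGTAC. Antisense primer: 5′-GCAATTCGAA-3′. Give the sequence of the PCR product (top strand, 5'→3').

5'-GACAGGGCTAGTACTCTTCCAAAGCTGAGCAACTTCGAATTGC-3'

Forward primer GACAGGGCTAGTAC is found on the top strand at positions 17–30.
Reverse complement of the reverse primer: TTCGAATTGC. This occurs on the top strand at positions 50–59.
The product is the template from position 17 through 59 (43 bp).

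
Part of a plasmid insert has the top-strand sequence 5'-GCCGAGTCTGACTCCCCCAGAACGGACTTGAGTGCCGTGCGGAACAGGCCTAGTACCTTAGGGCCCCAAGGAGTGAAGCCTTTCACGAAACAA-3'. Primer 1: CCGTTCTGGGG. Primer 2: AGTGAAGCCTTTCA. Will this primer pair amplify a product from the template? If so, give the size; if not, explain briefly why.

Primer 1 (CCGTTCTGGGG) has reverse complement CCCCAGAACGG, which matches the top strand at positions 15–25; primer 1 anneals to the top strand there with its 3' end pointing upstream toward position 15.
Primer 2 (AGTGAAGCCTTTCA) matches the top strand directly at positions 72–85; it anneals to the bottom strand with its 3' end pointing downstream toward position 85.
The 3' ends diverge (primer 1 extends toward position 1, primer 2 toward position 93), so the primers never converge on a shared product.

No product — the primers' 3' ends point away from each other.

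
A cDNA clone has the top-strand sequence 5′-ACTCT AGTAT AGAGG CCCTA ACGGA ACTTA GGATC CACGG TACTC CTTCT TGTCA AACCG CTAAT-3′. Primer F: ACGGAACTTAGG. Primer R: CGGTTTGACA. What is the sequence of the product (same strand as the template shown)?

The forward primer matches the template at positions 21–32.
The reverse primer's reverse complement is TGTCAAACCG, which matches the template at positions 51–60.
The product is the template from position 21 through 60 (40 bp).

5'-ACGGAACTTAGGATCCACGGTACTCCTTCTTGTCAAACCG-3'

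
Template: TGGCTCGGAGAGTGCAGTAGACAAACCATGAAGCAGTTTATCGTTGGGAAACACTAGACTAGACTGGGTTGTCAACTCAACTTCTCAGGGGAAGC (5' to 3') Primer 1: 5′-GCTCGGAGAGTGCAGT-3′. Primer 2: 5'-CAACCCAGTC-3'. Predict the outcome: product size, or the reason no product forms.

Yes — a 69 bp product.

Primer 1 (GCTCGGAGAGTGCAGT) matches the top strand at positions 3–18; it acts as a forward primer.
Primer 2's reverse complement is GACTGGGTTG, matching the top strand at positions 62–71; it acts as a reverse primer.
The 3' ends face each other across positions 3–71, giving a 69 bp product.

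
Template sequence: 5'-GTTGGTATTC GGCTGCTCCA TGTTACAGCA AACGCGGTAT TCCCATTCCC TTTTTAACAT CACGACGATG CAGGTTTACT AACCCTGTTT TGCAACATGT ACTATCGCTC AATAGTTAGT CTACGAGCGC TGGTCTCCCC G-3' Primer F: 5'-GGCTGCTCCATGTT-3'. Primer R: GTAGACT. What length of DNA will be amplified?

Forward primer GGCTGCTCCATGTT is found on the top strand at positions 11–24.
Reverse complement of the reverse primer: AGTCTAC. This occurs on the top strand at positions 118–124.
The product runs from position 11 to position 124, so its length is 124 − 11 + 1 = 114 bp.

114 bp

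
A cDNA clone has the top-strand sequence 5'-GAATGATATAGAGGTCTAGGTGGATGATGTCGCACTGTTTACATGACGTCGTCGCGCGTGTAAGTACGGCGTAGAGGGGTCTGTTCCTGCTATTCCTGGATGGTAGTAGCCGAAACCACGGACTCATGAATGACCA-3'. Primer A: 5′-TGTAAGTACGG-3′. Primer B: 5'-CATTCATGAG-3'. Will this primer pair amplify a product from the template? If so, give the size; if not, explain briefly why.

Yes — a 74 bp product.

Primer A (TGTAAGTACGG) matches the top strand at positions 59–69; it acts as a forward primer.
Primer B's reverse complement is CTCATGAATG, matching the top strand at positions 123–132; it acts as a reverse primer.
The 3' ends face each other across positions 59–132, giving a 74 bp product.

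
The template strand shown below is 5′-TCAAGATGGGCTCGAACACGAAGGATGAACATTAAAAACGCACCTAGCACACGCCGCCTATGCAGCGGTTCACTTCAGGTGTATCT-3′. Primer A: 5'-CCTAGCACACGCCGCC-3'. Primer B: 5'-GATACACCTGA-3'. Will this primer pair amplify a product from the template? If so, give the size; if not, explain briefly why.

Primer A (CCTAGCACACGCCGCC) matches the top strand at positions 43–58; it acts as a forward primer.
Primer B's reverse complement is TCAGGTGTATC, matching the top strand at positions 75–85; it acts as a reverse primer.
The 3' ends face each other across positions 43–85, giving a 43 bp product.

Yes — a 43 bp product.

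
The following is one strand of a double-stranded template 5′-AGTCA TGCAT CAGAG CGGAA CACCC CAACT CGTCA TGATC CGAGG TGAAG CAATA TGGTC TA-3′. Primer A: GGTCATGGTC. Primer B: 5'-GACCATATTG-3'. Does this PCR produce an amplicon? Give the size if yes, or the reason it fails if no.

Primer A (GGTCATGGTC) does not match the top strand, and its reverse complement GACCATGACC does not match either.
With no annealing site for primer A, no amplification occurs.

No product — primer A has no binding site in the template.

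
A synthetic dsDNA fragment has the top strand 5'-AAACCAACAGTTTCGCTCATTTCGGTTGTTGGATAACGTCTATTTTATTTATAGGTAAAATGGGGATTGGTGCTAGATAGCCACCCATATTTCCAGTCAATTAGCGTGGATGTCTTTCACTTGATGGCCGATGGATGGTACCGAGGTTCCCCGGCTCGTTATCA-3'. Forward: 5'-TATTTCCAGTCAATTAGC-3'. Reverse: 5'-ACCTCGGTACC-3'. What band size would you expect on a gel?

Forward primer TATTTCCAGTCAATTAGC is found on the top strand at positions 88–105.
Reverse complement of the reverse primer: GGTACCGAGGT. This occurs on the top strand at positions 137–147.
Amplicon spans positions 88–147: 60 bp.

60 bp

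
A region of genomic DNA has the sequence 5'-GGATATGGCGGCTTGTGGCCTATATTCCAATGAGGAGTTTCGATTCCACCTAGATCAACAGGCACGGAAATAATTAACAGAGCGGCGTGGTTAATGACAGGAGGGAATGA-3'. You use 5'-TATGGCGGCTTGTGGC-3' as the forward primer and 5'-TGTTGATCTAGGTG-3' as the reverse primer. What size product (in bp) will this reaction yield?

57 bp

Scanning the template, TATGGCGGCTTGTGGC occurs at positions 4–19; this primer anneals to the bottom strand there with its 3' end pointing downstream.
The reverse primer's reverse complement is CACCTAGATCAACA, which matches the template at positions 47–60.
The product runs from position 4 to position 60, so its length is 60 − 4 + 1 = 57 bp.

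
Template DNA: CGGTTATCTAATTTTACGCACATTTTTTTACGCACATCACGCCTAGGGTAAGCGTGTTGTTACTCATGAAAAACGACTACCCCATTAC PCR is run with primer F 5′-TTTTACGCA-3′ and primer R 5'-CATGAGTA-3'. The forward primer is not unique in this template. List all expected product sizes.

57 bp, 43 bp

The forward primer TTTTACGCA matches the top strand at positions 12–20, 26–34.
The reverse primer's reverse complement is TACTCATG, matching at positions 61–68.
Each forward site pairs with the reverse site to give a product ending at position 68: sizes 57, 43 bp.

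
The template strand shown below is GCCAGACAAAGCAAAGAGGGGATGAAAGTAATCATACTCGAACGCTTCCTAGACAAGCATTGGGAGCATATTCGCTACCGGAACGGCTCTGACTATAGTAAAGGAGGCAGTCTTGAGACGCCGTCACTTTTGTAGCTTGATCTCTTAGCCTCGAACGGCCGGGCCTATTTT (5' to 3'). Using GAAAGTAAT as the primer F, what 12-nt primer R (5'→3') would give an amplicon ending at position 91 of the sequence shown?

The forward primer binds at positions 24–32; the product's 3' end on the top strand is position 91.
The reverse primer anneals to the top strand over positions 80–91, i.e. to GGAACGGCTCTG.
Its sequence written 5'→3' is the reverse complement: CAGAGCCGTTCC.

5'-CAGAGCCGTTCC-3'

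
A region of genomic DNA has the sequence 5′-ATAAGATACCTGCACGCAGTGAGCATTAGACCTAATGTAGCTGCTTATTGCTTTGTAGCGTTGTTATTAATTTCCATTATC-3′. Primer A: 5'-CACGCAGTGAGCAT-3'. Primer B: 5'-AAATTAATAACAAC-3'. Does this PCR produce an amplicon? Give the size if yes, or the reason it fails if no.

Primer A (CACGCAGTGAGCAT) matches the top strand at positions 13–26; it acts as a forward primer.
Primer B's reverse complement is GTTGTTATTAATTT, matching the top strand at positions 60–73; it acts as a reverse primer.
The 3' ends face each other across positions 13–73, giving a 61 bp product.

Yes — a 61 bp product.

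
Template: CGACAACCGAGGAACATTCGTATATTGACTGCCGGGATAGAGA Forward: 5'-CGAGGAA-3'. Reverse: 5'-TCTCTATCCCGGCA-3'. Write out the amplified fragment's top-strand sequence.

Forward primer CGAGGAA is found on the top strand at positions 8–14.
Reverse complement of the reverse primer: TGCCGGGATAGAGA. This occurs on the top strand at positions 30–43.
The product is the template from position 8 through 43 (36 bp).

5'-CGAGGAACATTCGTATATTGACTGCCGGGATAGAGA-3'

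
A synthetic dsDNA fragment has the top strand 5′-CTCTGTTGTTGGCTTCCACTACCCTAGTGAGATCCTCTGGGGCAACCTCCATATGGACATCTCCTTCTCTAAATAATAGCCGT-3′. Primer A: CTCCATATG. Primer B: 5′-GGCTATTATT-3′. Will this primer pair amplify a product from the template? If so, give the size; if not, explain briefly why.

Yes — a 35 bp product.

Primer A (CTCCATATG) matches the top strand at positions 47–55; it acts as a forward primer.
Primer B's reverse complement is AATAATAGCC, matching the top strand at positions 72–81; it acts as a reverse primer.
The 3' ends face each other across positions 47–81, giving a 35 bp product.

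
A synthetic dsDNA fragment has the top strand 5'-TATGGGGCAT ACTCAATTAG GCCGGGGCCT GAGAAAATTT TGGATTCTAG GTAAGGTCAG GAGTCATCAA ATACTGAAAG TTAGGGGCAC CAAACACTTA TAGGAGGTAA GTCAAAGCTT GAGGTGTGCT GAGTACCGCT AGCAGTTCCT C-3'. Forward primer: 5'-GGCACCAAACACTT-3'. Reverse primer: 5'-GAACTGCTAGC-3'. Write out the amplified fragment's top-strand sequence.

Scanning the template, GGCACCAAACACTT occurs at positions 86–99; this primer anneals to the bottom strand there with its 3' end pointing downstream.
Reverse complement of the reverse primer: GCTAGCAGTTC. This occurs on the top strand at positions 138–148.
The product is the template from position 86 through 148 (63 bp).

5'-GGCACCAAACACTTATAGGAGGTAAGTCAAAGCTTGAGGTGTGCTGAGTACCGCTAGCAGTTC-3'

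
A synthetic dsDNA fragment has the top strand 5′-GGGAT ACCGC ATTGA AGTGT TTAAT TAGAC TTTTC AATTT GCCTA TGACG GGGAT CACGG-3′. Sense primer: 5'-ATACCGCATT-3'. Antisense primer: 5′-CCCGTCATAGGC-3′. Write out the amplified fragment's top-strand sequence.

Scanning the template, ATACCGCATT occurs at positions 4–13; this primer anneals to the bottom strand there with its 3' end pointing downstream.
The reverse primer's reverse complement is GCCTATGACGGG, which matches the template at positions 41–52.
The product is the template from position 4 through 52 (49 bp).

5'-ATACCGCATTGAAGTGTTTAATTAGACTTTTCAATTTGCCTATGACGGG-3'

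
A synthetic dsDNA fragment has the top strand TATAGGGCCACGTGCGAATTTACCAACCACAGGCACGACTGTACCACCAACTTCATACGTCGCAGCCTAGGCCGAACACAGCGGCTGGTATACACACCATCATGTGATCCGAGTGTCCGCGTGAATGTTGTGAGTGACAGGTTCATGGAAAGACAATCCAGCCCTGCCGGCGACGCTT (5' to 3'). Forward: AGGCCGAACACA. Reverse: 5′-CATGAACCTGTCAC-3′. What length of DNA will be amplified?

79 bp

The forward primer matches the template at positions 69–80.
Reverse complement of the reverse primer: GTGACAGGTTCATG. This occurs on the top strand at positions 134–147.
Product length = (reverse-primer end) − (forward-primer start) + 1 = 147 − 69 + 1 = 79 bp.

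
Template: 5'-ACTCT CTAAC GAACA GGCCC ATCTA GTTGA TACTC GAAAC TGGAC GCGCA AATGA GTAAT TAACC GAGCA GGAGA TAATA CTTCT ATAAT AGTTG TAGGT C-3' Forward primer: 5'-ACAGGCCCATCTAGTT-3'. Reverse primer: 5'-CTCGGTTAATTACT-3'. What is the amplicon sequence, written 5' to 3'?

The forward primer matches the template at positions 13–28.
Taking the reverse complement of CTCGGTTAATTACT gives AGTAATTAACCGAG, found at positions 55–68 on the template; the primer anneals here to the top strand with its 3' end pointing upstream.
The product is the template from position 13 through 68 (56 bp).

5'-ACAGGCCCATCTAGTTGATACTCGAAACTGGACGCGCAAATGAGTAATTAACCGAG-3'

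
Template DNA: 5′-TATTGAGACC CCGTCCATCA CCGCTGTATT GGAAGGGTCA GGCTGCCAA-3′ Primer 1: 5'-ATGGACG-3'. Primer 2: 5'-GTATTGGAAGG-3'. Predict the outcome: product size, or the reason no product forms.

No product — the primers' 3' ends point away from each other.

Primer 1 (ATGGACG) has reverse complement CGTCCAT, which matches the top strand at positions 12–18; primer 1 anneals to the top strand there with its 3' end pointing upstream toward position 12.
Primer 2 (GTATTGGAAGG) matches the top strand directly at positions 26–36; it anneals to the bottom strand with its 3' end pointing downstream toward position 36.
The 3' ends diverge (primer 1 extends toward position 1, primer 2 toward position 49), so the primers never converge on a shared product.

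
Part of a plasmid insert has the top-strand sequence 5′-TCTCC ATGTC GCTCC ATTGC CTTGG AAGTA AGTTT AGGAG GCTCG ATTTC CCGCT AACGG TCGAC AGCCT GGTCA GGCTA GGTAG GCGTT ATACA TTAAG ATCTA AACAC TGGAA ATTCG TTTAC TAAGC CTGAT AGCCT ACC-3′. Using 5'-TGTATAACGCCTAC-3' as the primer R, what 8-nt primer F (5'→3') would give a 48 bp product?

The reverse primer's reverse complement GTAGGCGTTATACA matches the template at positions 82–95, so the product ends at position 95.
A 48 bp product then starts at position 95 − 48 + 1 = 48.
The forward primer is identical to the top strand there: TTCCCGCT.

5'-TTCCCGCT-3'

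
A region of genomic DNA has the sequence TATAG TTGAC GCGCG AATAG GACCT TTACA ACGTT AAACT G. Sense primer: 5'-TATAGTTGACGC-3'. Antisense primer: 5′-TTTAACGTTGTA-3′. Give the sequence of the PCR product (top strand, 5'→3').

5'-TATAGTTGACGCGCGAATAGGACCTTTACAACGTTAAA-3'

Scanning the template, TATAGTTGACGC occurs at positions 1–12; this primer anneals to the bottom strand there with its 3' end pointing downstream.
The reverse primer's reverse complement is TACAACGTTAAA, which matches the template at positions 27–38.
The product is the template from position 1 through 38 (38 bp).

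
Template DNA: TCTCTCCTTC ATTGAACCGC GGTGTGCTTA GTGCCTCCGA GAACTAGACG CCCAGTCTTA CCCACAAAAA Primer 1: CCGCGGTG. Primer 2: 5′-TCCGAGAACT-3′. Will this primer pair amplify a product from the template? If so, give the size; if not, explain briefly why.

No product — both primers anneal to the same strand and extend in the same direction.

Primer 1 (CCGCGGTG) matches the top strand at positions 17–24 (3' end points downstream).
Primer 2 (TCCGAGAACT) also matches the top strand directly, at positions 36–45 — its reverse complement AGTTCTCGGA is not present.
Both primers anneal to the bottom strand with 3' ends pointing the same way, so neither can prime synthesis back toward the other.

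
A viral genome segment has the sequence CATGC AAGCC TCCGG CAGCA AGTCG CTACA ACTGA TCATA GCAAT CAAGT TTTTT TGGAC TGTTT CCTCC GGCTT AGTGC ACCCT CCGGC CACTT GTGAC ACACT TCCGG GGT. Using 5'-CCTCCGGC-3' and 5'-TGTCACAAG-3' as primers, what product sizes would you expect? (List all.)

The forward primer CCTCCGGC matches the top strand at positions 9–16, 66–73, 83–90.
The reverse primer's reverse complement is CTTGTGACA, matching at positions 93–101.
Each forward site pairs with the reverse site to give a product ending at position 101: sizes 93, 36, 19 bp.

93 bp, 36 bp, 19 bp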